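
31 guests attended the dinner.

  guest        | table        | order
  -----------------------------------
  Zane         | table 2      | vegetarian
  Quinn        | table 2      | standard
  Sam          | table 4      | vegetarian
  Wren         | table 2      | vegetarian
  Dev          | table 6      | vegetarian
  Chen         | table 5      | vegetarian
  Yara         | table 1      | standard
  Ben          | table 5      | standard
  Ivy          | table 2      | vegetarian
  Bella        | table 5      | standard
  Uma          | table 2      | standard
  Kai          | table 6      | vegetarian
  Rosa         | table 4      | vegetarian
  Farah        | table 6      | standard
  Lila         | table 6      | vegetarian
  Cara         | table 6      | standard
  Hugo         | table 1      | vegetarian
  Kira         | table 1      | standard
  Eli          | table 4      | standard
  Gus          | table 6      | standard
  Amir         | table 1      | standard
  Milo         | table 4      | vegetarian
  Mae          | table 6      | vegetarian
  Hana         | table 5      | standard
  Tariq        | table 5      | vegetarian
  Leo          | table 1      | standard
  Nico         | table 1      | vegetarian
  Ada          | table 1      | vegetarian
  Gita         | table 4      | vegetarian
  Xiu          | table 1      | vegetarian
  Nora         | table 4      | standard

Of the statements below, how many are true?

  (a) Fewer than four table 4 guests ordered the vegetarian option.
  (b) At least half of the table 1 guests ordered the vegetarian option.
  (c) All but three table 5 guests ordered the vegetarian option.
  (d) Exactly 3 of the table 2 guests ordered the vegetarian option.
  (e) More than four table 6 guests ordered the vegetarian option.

(a) table 4: |A| = 6, |A ∩ B| = 4; needs |A ∩ B| < 4 — false.
(b) table 1: |A| = 8, |A ∩ B| = 4; needs |A ∩ B| ≥ |A ∖ B| — true.
(c) table 5: |A| = 5, |A ∩ B| = 2; needs |A ∖ B| = 3 — true.
(d) table 2: |A| = 5, |A ∩ B| = 3; needs |A ∩ B| = 3 — true.
(e) table 6: |A| = 7, |A ∩ B| = 4; needs |A ∩ B| > 4 — false.

3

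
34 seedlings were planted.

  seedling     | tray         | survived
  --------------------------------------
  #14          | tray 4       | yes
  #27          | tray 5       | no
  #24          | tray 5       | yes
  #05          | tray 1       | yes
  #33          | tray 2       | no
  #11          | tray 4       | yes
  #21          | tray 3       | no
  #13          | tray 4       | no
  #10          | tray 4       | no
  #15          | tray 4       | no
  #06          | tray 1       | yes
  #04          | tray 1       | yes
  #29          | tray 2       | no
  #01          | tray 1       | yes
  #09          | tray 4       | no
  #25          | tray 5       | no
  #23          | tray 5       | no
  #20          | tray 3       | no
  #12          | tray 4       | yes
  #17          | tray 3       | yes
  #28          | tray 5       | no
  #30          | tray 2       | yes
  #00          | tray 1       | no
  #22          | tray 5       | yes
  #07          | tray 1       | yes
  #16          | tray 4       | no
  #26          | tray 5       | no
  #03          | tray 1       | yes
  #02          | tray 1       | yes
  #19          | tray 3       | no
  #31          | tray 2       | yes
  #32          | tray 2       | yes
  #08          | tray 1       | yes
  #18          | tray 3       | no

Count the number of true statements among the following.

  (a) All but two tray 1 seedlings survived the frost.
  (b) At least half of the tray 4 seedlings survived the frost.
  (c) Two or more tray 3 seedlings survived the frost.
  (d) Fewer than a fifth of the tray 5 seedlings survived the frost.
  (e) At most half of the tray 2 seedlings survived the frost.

(a) tray 1: |A| = 9, |A ∩ B| = 8; needs |A ∖ B| = 2 — false.
(b) tray 4: |A| = 8, |A ∩ B| = 3; needs |A ∩ B| ≥ |A ∖ B| — false.
(c) tray 3: |A| = 5, |A ∩ B| = 1; needs |A ∩ B| ≥ 2 — false.
(d) tray 5: |A| = 7, |A ∩ B| = 2; needs |A ∩ B| / |A| < 1/5 — false.
(e) tray 2: |A| = 5, |A ∩ B| = 3; needs |A ∩ B| ≤ |A ∖ B| — false.

0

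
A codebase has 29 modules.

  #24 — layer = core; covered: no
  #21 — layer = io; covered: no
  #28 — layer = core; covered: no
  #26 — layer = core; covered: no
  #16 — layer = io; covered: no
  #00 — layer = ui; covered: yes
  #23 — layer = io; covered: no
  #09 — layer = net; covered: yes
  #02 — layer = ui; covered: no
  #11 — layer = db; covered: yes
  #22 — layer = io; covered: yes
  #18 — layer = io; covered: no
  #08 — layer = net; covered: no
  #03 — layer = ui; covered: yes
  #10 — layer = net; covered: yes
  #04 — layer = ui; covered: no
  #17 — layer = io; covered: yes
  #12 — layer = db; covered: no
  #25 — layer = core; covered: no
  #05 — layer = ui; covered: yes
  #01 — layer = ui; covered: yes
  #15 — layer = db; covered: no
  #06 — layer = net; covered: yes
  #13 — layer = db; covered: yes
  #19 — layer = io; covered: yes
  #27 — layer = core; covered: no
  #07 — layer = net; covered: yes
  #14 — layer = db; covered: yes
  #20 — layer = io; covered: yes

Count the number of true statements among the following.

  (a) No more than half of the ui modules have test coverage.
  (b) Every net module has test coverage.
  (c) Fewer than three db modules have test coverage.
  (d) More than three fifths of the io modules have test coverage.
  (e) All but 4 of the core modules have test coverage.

0

(a) ui: |A| = 6, |A ∩ B| = 4; needs |A ∩ B| ≤ |A ∖ B| — false.
(b) net: |A| = 5, |A ∩ B| = 4; needs A ⊆ B, i.e. every element of A is in B (|A ∖ B| = 0) — false.
(c) db: |A| = 5, |A ∩ B| = 3; needs |A ∩ B| < 3 — false.
(d) io: |A| = 8, |A ∩ B| = 4; needs |A ∩ B| / |A| > 3/5 — false.
(e) core: |A| = 5, |A ∩ B| = 0; needs |A ∖ B| = 4 — false.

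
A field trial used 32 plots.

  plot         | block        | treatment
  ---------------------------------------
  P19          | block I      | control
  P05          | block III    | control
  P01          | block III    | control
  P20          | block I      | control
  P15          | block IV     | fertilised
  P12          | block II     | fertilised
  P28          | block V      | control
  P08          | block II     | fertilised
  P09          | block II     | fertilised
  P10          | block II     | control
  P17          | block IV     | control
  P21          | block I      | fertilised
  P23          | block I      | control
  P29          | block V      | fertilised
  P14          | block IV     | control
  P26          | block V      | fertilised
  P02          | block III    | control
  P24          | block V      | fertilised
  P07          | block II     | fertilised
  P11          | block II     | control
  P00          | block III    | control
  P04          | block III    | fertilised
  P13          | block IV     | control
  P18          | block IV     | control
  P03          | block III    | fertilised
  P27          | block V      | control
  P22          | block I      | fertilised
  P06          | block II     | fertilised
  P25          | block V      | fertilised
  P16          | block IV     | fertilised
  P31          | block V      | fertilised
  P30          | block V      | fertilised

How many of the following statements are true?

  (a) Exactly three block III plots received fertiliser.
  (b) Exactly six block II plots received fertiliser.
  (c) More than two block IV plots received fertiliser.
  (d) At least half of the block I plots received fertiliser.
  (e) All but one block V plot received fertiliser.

0

(a) block III: |A| = 6, |A ∩ B| = 2; needs |A ∩ B| = 3 — false.
(b) block II: |A| = 7, |A ∩ B| = 5; needs |A ∩ B| = 6 — false.
(c) block IV: |A| = 6, |A ∩ B| = 2; needs |A ∩ B| > 2 — false.
(d) block I: |A| = 5, |A ∩ B| = 2; needs |A ∩ B| ≥ |A ∖ B| — false.
(e) block V: |A| = 8, |A ∩ B| = 6; needs |A ∖ B| = 1 — false.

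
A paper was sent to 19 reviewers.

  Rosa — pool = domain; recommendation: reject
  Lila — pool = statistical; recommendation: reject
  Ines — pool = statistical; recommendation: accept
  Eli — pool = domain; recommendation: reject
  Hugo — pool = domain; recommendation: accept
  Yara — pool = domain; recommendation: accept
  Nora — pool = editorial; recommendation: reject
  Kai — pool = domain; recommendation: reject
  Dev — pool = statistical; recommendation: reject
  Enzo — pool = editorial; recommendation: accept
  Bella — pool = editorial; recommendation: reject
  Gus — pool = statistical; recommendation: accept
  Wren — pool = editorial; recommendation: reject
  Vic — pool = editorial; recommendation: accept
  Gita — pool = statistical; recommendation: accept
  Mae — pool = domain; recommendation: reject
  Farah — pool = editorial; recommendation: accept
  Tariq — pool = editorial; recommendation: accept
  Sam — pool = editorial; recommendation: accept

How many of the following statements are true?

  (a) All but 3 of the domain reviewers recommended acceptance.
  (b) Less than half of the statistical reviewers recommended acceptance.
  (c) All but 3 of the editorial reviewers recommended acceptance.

(a) domain: |A| = 6, |A ∩ B| = 2; needs |A ∖ B| = 3 — false.
(b) statistical: |A| = 5, |A ∩ B| = 3; needs |A ∩ B| < |A ∖ B| — false.
(c) editorial: |A| = 8, |A ∩ B| = 5; needs |A ∖ B| = 3 — true.

1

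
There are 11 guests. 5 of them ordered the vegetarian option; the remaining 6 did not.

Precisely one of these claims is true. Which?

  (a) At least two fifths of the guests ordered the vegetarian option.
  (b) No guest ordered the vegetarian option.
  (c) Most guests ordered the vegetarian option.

(a)

|A| = 11, |A ∩ B| = 5, |A ∖ B| = 6.
(a) requires |A ∩ B| / |A| ≥ 2/5: true.
(b) requires A ∩ B = ∅ (|A ∩ B| = 0): false.
(c) requires |A ∩ B| > |A ∖ B|: false.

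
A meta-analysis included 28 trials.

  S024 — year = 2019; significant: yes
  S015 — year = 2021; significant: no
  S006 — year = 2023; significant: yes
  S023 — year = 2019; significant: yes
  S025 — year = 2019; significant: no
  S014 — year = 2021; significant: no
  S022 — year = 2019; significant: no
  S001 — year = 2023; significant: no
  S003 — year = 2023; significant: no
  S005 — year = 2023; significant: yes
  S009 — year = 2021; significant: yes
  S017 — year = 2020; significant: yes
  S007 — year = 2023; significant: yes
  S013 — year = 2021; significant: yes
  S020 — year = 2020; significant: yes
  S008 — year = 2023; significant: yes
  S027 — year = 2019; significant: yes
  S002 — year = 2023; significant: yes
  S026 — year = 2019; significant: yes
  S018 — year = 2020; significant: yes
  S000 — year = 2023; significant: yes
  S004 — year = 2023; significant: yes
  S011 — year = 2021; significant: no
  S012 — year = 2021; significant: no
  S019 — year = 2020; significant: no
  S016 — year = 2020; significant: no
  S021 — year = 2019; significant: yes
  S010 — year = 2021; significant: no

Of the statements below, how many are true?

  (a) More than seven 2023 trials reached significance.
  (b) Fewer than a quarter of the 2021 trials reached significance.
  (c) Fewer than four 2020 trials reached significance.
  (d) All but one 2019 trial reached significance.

1

(a) 2023: |A| = 9, |A ∩ B| = 7; needs |A ∩ B| > 7 — false.
(b) 2021: |A| = 7, |A ∩ B| = 2; needs |A ∩ B| / |A| < 1/4 — false.
(c) 2020: |A| = 5, |A ∩ B| = 3; needs |A ∩ B| < 4 — true.
(d) 2019: |A| = 7, |A ∩ B| = 5; needs |A ∖ B| = 1 — false.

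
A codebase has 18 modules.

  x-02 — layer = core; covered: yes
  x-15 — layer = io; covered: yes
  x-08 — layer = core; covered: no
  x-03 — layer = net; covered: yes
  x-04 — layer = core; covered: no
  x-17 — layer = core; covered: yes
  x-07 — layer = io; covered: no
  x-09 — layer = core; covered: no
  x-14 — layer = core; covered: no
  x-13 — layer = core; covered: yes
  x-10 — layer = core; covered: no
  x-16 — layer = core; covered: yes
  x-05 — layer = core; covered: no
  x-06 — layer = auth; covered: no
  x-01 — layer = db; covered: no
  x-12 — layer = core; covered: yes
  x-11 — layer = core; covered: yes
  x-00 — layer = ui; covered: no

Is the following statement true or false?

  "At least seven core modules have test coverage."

False

Truth condition: |A ∩ B| ≥ 7.
A (the restrictor) = {x-02, x-08, x-04, x-17, x-09, x-14, x-13, x-10, x-16, x-05, x-12, x-11}, |A| = 12.
A ∩ B = {x-02, x-17, x-13, x-16, x-12, x-11}, so |A ∩ B| = 6.
|A ∩ B| = 6, so the statement is false.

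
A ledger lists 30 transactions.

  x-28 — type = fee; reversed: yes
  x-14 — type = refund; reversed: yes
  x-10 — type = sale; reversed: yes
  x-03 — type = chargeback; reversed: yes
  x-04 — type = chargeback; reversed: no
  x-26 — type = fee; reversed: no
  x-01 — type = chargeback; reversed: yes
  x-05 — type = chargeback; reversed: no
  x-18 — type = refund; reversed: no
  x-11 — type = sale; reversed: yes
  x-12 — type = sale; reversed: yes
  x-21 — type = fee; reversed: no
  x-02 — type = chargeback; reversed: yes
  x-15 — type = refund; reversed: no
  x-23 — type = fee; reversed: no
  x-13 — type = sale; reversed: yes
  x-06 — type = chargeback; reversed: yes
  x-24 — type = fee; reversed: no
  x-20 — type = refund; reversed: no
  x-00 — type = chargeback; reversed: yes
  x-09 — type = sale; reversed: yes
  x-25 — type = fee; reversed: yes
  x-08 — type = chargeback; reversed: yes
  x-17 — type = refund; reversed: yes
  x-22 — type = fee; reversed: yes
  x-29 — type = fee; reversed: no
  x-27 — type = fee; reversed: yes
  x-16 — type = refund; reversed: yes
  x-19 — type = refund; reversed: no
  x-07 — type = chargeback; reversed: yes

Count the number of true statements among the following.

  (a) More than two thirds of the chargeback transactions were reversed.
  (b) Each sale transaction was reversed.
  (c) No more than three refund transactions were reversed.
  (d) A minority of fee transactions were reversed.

(a) chargeback: |A| = 9, |A ∩ B| = 7; needs |A ∩ B| / |A| > 2/3 — true.
(b) sale: |A| = 5, |A ∩ B| = 5; needs A ⊆ B, i.e. every element of A is in B (|A ∖ B| = 0) — true.
(c) refund: |A| = 7, |A ∩ B| = 3; needs |A ∩ B| ≤ 3 — true.
(d) fee: |A| = 9, |A ∩ B| = 4; needs |A ∩ B| < |A ∖ B| — true.

4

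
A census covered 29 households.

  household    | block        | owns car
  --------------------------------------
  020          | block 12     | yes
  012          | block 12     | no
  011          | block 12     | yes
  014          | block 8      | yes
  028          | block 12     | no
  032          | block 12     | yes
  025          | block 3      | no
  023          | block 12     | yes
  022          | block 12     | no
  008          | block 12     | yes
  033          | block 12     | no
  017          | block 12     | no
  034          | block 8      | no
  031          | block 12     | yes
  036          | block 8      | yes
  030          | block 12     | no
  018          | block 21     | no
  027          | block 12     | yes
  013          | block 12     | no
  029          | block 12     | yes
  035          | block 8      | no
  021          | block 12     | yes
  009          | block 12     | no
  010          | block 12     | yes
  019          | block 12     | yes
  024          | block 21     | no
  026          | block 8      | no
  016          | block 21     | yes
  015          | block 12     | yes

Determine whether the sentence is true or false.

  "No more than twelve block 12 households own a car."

True

The determiner here denotes the relation: |A ∩ B| ≤ 12.
|A| = 20, |A ∩ B| = 12, |A ∖ B| = 8.
|A ∩ B| = 12, so the statement is true.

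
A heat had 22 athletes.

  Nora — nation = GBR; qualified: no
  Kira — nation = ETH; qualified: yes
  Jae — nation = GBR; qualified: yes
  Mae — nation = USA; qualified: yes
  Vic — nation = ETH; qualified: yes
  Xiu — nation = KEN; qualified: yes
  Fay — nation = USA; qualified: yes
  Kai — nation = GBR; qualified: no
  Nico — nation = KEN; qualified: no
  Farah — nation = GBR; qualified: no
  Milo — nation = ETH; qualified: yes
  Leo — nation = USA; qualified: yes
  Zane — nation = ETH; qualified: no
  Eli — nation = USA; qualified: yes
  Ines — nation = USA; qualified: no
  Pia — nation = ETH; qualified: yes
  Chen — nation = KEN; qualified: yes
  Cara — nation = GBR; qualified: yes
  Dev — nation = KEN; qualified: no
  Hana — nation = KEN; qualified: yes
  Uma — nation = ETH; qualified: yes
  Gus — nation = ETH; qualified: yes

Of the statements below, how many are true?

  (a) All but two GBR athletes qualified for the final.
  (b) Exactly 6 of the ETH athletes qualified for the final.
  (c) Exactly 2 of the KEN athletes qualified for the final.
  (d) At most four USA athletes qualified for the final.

(a) GBR: |A| = 5, |A ∩ B| = 2; needs |A ∖ B| = 2 — false.
(b) ETH: |A| = 7, |A ∩ B| = 6; needs |A ∩ B| = 6 — true.
(c) KEN: |A| = 5, |A ∩ B| = 3; needs |A ∩ B| = 2 — false.
(d) USA: |A| = 5, |A ∩ B| = 4; needs |A ∩ B| ≤ 4 — true.

2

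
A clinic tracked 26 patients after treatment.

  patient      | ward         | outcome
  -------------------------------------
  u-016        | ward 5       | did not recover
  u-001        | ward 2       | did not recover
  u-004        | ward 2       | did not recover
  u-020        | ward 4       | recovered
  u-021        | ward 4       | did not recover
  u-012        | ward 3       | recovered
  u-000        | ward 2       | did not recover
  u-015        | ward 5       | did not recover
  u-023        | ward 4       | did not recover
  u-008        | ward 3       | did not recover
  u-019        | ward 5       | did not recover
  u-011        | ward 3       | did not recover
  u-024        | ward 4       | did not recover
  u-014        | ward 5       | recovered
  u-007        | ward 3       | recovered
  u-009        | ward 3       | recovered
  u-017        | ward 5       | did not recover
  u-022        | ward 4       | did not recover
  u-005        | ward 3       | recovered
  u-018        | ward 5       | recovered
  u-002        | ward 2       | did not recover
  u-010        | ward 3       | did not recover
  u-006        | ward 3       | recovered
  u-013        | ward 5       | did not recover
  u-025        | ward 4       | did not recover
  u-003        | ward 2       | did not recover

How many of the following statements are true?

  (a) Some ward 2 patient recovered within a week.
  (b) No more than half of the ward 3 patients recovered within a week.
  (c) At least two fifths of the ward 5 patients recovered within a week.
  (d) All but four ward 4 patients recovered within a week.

(a) ward 2: |A| = 5, |A ∩ B| = 0; needs A ∩ B ≠ ∅ (|A ∩ B| ≥ 1) — false.
(b) ward 3: |A| = 8, |A ∩ B| = 5; needs |A ∩ B| ≤ |A ∖ B| — false.
(c) ward 5: |A| = 7, |A ∩ B| = 2; needs |A ∩ B| / |A| ≥ 2/5 — false.
(d) ward 4: |A| = 6, |A ∩ B| = 1; needs |A ∖ B| = 4 — false.

0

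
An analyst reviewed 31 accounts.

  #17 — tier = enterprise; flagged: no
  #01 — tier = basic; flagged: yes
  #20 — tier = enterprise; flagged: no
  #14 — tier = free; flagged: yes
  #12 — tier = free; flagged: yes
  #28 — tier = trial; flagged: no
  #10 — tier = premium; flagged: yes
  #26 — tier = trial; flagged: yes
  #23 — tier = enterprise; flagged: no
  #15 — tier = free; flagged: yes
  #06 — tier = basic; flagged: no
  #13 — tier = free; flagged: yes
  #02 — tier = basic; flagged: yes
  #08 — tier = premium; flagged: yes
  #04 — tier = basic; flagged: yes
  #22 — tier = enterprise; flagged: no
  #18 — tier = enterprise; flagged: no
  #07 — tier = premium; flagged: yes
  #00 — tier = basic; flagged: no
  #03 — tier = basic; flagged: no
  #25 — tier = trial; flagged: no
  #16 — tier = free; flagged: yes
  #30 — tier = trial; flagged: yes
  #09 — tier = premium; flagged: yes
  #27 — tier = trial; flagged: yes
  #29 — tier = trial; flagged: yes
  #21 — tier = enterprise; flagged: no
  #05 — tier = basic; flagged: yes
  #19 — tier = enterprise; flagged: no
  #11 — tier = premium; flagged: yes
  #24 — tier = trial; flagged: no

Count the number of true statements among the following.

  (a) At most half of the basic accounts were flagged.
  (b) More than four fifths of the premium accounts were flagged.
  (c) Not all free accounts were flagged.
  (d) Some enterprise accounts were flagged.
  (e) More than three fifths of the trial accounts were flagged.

(a) basic: |A| = 7, |A ∩ B| = 4; needs |A ∩ B| ≤ |A ∖ B| — false.
(b) premium: |A| = 5, |A ∩ B| = 5; needs |A ∩ B| / |A| > 4/5 — true.
(c) free: |A| = 5, |A ∩ B| = 5; needs A ⊄ B (|A ∖ B| ≥ 1) — false.
(d) enterprise: |A| = 7, |A ∩ B| = 0; needs A ∩ B ≠ ∅ (|A ∩ B| ≥ 1) — false.
(e) trial: |A| = 7, |A ∩ B| = 4; needs |A ∩ B| / |A| > 3/5 — false.

1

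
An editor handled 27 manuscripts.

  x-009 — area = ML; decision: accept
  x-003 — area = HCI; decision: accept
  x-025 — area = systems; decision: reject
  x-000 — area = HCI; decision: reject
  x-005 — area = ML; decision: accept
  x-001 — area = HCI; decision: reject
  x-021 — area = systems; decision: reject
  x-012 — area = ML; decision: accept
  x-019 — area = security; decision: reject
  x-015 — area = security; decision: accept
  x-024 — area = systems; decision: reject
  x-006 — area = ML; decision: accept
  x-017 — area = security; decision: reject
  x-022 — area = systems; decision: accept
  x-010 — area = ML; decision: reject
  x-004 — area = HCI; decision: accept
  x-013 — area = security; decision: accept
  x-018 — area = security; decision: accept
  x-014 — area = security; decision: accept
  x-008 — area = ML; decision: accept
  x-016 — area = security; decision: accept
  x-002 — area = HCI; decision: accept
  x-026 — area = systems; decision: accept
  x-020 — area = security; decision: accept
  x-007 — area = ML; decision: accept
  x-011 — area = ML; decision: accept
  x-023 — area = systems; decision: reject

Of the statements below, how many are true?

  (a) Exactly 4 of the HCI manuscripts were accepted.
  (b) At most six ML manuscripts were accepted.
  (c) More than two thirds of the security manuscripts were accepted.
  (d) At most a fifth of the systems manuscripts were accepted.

1

(a) HCI: |A| = 5, |A ∩ B| = 3; needs |A ∩ B| = 4 — false.
(b) ML: |A| = 8, |A ∩ B| = 7; needs |A ∩ B| ≤ 6 — false.
(c) security: |A| = 8, |A ∩ B| = 6; needs |A ∩ B| / |A| > 2/3 — true.
(d) systems: |A| = 6, |A ∩ B| = 2; needs |A ∩ B| / |A| ≤ 1/5 — false.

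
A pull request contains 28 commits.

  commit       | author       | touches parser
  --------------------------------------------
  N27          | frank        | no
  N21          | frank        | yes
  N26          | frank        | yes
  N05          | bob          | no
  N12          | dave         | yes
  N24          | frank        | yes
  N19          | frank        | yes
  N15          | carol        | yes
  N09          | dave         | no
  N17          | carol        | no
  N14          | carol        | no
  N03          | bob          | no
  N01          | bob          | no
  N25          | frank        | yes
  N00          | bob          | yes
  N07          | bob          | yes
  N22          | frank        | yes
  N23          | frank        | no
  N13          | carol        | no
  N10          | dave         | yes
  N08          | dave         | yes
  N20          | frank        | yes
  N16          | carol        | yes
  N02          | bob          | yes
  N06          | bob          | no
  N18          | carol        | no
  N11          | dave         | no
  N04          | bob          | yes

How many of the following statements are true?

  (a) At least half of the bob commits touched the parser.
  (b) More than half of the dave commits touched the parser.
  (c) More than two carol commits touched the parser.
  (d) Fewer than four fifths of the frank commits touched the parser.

3

(a) bob: |A| = 8, |A ∩ B| = 4; needs |A ∩ B| ≥ |A ∖ B| — true.
(b) dave: |A| = 5, |A ∩ B| = 3; needs |A ∩ B| > |A ∖ B| — true.
(c) carol: |A| = 6, |A ∩ B| = 2; needs |A ∩ B| > 2 — false.
(d) frank: |A| = 9, |A ∩ B| = 7; needs |A ∩ B| / |A| < 4/5 — true.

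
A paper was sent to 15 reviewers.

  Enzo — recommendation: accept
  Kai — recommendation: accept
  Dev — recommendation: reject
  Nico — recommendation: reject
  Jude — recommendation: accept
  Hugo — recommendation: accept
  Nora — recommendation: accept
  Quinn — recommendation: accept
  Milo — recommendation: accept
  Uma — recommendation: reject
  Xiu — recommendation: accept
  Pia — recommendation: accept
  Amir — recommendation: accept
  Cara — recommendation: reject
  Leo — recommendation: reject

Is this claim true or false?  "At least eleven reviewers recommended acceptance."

The determiner here denotes the relation: |A ∩ B| ≥ 11.
|A| = 15, |A ∩ B| = 10, |A ∖ B| = 5.
|A ∩ B| = 10, so the statement is false.

False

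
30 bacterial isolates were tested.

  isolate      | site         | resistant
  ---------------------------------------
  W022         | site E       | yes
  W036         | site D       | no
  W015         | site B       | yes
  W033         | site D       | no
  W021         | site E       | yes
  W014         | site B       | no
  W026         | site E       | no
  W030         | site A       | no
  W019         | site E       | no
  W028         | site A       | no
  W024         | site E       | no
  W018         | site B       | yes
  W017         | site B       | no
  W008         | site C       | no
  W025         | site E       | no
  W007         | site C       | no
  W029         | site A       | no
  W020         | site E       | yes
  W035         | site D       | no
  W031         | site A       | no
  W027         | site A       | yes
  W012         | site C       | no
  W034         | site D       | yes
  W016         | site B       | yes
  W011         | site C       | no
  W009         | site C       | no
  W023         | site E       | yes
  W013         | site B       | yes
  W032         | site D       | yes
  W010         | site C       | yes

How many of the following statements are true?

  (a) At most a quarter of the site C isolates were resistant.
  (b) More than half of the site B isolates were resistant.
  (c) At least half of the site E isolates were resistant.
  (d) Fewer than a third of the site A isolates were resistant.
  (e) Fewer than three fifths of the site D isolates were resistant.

(a) site C: |A| = 6, |A ∩ B| = 1; needs |A ∩ B| / |A| ≤ 1/4 — true.
(b) site B: |A| = 6, |A ∩ B| = 4; needs |A ∩ B| > |A ∖ B| — true.
(c) site E: |A| = 8, |A ∩ B| = 4; needs |A ∩ B| ≥ |A ∖ B| — true.
(d) site A: |A| = 5, |A ∩ B| = 1; needs |A ∩ B| / |A| < 1/3 — true.
(e) site D: |A| = 5, |A ∩ B| = 2; needs |A ∩ B| / |A| < 3/5 — true.

5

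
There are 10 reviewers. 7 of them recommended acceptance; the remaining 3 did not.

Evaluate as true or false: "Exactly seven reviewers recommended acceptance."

True

Truth condition: |A ∩ B| = 7.
|A| = 10, |A ∩ B| = 7, |A ∖ B| = 3.
|A ∩ B| = 7, so the statement is true.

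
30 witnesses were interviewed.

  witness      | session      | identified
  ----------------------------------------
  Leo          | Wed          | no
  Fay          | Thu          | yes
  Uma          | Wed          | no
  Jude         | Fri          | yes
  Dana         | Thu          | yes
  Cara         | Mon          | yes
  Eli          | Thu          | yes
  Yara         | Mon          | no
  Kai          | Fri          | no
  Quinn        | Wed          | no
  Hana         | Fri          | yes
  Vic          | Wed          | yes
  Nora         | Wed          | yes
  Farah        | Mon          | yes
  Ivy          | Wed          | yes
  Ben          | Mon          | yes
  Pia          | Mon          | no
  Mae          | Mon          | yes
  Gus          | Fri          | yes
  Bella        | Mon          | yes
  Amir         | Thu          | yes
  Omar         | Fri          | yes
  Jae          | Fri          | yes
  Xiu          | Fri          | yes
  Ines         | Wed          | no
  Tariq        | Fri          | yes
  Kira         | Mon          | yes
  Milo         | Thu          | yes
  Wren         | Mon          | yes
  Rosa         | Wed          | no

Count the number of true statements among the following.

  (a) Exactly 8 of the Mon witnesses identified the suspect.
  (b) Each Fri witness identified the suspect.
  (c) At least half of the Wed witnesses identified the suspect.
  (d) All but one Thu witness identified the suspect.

0

(a) Mon: |A| = 9, |A ∩ B| = 7; needs |A ∩ B| = 8 — false.
(b) Fri: |A| = 8, |A ∩ B| = 7; needs A ⊆ B, i.e. every element of A is in B (|A ∖ B| = 0) — false.
(c) Wed: |A| = 8, |A ∩ B| = 3; needs |A ∩ B| ≥ |A ∖ B| — false.
(d) Thu: |A| = 5, |A ∩ B| = 5; needs |A ∖ B| = 1 — false.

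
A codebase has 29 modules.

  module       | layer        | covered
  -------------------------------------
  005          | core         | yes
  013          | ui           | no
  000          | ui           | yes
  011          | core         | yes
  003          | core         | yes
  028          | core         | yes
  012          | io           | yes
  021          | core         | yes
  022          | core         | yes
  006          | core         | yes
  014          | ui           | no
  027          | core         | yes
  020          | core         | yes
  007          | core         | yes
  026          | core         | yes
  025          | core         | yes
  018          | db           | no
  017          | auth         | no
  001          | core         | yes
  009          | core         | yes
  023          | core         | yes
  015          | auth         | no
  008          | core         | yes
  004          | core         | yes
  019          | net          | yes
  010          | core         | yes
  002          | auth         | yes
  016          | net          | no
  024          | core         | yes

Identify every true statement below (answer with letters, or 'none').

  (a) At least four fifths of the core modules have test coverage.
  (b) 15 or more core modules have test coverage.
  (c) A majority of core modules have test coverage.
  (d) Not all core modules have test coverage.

(a), (b), (c)

|A| = 19, |A ∩ B| = 19, |A ∖ B| = 0.
(a) |A ∩ B| / |A| ≥ 4/5: holds.
(b) |A ∩ B| ≥ 15: holds.
(c) |A ∩ B| > |A ∖ B|: holds.
(d) A ⊄ B (|A ∖ B| ≥ 1): fails.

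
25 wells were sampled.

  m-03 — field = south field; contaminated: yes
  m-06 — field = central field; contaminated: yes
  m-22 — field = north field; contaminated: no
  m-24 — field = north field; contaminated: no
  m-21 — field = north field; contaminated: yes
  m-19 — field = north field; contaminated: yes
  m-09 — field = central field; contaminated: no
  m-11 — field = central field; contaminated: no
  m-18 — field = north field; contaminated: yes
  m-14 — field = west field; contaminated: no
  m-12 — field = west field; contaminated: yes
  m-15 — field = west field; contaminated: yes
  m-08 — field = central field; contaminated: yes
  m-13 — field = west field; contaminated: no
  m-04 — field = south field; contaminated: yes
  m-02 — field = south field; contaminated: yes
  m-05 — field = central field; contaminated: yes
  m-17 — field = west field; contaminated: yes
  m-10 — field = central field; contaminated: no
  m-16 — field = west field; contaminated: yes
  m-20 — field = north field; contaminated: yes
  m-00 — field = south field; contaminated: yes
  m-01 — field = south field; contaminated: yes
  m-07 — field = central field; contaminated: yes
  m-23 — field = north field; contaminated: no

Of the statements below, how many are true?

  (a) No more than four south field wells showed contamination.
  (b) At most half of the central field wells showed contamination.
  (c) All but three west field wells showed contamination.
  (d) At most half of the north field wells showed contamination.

(a) south field: |A| = 5, |A ∩ B| = 5; needs |A ∩ B| ≤ 4 — false.
(b) central field: |A| = 7, |A ∩ B| = 4; needs |A ∩ B| ≤ |A ∖ B| — false.
(c) west field: |A| = 6, |A ∩ B| = 4; needs |A ∖ B| = 3 — false.
(d) north field: |A| = 7, |A ∩ B| = 4; needs |A ∩ B| ≤ |A ∖ B| — false.

0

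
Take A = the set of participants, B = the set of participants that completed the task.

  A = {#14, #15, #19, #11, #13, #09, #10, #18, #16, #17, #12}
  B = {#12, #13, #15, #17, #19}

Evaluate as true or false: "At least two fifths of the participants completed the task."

True

The determiner here denotes the relation: |A ∩ B| / |A| ≥ 2/5.
A (the restrictor) = {#14, #15, #19, #11, #13, #09, #10, #18, #16, #17, #12}, |A| = 11.
A ∩ B = {#15, #19, #13, #17, #12}, so |A ∩ B| = 5.
A ∖ B = {#14, #11, #09, #10, #18, #16}, so |A ∖ B| = 6.
|A ∩ B|/|A| = 5/11, so the statement is true.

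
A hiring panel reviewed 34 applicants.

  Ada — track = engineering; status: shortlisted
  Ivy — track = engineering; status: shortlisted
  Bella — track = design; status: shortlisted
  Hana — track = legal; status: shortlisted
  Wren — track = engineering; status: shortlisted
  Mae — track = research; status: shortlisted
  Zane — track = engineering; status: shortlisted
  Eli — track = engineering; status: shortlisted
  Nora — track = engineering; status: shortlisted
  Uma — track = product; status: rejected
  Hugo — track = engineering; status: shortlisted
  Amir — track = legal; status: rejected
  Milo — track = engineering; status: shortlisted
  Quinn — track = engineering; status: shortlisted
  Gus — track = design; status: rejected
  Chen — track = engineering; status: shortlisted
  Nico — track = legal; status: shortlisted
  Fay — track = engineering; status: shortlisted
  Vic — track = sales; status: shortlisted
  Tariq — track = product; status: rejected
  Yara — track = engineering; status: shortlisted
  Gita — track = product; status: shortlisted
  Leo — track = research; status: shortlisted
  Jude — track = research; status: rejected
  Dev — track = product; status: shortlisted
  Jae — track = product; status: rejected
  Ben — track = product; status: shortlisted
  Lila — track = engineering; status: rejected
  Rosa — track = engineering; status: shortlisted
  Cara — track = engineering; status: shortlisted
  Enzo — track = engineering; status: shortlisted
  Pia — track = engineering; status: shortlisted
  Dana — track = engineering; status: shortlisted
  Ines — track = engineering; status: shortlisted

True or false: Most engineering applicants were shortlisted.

'Most engineering applicants were shortlisted' holds iff |A ∩ B| > |A ∖ B|.
|A| = 19, |A ∩ B| = 18, |A ∖ B| = 1.
18 > 1, so the statement is true.

True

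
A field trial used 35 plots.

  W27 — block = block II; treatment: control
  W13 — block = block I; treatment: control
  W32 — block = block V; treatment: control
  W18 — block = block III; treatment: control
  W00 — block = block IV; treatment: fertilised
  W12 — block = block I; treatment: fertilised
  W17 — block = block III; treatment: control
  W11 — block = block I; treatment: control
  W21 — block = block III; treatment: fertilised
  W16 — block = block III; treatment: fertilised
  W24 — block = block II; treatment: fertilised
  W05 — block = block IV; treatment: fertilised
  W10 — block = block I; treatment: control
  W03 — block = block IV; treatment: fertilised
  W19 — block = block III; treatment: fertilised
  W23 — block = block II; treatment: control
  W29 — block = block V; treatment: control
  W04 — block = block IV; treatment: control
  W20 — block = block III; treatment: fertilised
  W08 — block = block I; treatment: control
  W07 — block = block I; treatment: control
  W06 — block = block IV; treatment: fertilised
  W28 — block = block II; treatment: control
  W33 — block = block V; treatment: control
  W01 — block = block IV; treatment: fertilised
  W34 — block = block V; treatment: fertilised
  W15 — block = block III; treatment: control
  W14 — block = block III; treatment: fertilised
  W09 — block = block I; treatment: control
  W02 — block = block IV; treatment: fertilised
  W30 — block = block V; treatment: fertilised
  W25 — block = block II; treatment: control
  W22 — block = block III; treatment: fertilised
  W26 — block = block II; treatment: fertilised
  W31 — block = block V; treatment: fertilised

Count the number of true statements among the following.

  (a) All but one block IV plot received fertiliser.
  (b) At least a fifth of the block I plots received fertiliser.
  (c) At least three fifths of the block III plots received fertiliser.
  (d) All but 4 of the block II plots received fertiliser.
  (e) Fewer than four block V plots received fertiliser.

(a) block IV: |A| = 7, |A ∩ B| = 6; needs |A ∖ B| = 1 — true.
(b) block I: |A| = 7, |A ∩ B| = 1; needs |A ∩ B| / |A| ≥ 1/5 — false.
(c) block III: |A| = 9, |A ∩ B| = 6; needs |A ∩ B| / |A| ≥ 3/5 — true.
(d) block II: |A| = 6, |A ∩ B| = 2; needs |A ∖ B| = 4 — true.
(e) block V: |A| = 6, |A ∩ B| = 3; needs |A ∩ B| < 4 — true.

4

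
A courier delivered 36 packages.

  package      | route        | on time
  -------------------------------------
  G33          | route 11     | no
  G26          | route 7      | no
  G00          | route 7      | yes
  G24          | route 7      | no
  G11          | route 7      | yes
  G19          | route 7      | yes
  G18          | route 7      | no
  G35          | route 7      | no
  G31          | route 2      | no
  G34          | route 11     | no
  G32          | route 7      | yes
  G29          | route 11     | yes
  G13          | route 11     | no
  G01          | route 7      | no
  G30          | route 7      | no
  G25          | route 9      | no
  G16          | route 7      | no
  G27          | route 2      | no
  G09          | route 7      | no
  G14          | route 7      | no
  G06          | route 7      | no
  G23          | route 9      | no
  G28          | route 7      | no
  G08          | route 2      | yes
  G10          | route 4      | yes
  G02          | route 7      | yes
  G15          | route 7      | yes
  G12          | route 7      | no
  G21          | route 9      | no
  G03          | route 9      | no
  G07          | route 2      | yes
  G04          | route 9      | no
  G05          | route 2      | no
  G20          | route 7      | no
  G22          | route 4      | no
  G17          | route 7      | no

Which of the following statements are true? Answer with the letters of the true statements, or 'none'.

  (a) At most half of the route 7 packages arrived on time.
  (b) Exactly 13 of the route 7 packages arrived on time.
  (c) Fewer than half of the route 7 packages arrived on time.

(a), (c)

|A| = 20, |A ∩ B| = 6, |A ∖ B| = 14.
(a) |A ∩ B| ≤ |A ∖ B|: holds.
(b) |A ∩ B| = 13: fails.
(c) |A ∩ B| < |A ∖ B|: holds.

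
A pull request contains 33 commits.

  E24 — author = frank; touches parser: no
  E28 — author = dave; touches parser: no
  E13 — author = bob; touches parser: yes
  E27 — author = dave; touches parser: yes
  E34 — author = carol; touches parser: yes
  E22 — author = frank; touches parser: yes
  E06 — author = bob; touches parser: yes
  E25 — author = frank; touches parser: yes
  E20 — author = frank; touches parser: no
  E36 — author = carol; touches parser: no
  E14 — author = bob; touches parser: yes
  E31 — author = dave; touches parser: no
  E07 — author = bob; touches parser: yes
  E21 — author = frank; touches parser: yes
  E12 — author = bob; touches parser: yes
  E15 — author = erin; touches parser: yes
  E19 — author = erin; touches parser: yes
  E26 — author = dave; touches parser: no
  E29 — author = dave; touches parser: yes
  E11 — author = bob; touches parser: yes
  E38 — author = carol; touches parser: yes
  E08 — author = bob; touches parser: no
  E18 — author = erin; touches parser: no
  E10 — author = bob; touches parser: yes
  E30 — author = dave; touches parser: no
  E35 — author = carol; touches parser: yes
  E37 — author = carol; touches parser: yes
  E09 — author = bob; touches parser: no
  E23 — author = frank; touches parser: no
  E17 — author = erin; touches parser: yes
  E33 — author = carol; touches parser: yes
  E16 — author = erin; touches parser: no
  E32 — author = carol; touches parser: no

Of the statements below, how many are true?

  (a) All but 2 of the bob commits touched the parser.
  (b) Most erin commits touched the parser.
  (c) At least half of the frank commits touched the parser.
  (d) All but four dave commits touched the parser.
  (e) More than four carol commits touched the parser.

(a) bob: |A| = 9, |A ∩ B| = 7; needs |A ∖ B| = 2 — true.
(b) erin: |A| = 5, |A ∩ B| = 3; needs |A ∩ B| > |A ∖ B| — true.
(c) frank: |A| = 6, |A ∩ B| = 3; needs |A ∩ B| ≥ |A ∖ B| — true.
(d) dave: |A| = 6, |A ∩ B| = 2; needs |A ∖ B| = 4 — true.
(e) carol: |A| = 7, |A ∩ B| = 5; needs |A ∩ B| > 4 — true.

5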